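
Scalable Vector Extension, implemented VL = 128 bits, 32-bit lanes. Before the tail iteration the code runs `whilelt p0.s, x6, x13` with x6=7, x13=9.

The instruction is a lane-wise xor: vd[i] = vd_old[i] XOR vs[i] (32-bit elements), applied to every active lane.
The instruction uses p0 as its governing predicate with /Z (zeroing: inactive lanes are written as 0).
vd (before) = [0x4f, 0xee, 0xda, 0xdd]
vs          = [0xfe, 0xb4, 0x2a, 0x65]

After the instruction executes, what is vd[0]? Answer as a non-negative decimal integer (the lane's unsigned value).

128-bit reg / 32-bit elem → 4 lanes
active while 7+j < 9, i.e. j ∈ [0,2) capped at 4 ⇒ 2
vd[0] xor(0x4f,0xfe) -> 0xb1
vd[1] xor(0xee,0xb4) -> 0x5a
vd[2] tail/zero -> 0x00
vd[3] tail/zero -> 0x00

vd[0] = 177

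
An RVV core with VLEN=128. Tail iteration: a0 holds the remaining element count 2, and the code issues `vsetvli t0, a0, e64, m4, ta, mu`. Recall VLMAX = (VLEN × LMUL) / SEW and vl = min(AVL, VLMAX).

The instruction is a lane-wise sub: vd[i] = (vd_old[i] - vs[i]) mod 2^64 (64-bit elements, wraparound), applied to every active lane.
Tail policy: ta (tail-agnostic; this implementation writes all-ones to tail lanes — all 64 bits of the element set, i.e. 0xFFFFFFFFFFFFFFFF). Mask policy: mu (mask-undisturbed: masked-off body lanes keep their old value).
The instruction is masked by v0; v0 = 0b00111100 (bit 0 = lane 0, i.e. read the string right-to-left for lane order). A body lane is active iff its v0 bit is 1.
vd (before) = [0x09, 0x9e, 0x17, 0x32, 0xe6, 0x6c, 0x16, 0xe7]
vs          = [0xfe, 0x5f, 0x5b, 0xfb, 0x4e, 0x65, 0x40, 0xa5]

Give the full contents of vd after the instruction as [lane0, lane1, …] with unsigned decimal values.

lanes per group: 128·4/64 = 8
AVL=2 ≤ VLMAX=8, so vl = 2
vd[0] mask-off/keep -> 0x09
vd[1] mask-off/keep -> 0x9e
vd[2] tail/ones -> 0xffffffffffffffff
vd[3] tail/ones -> 0xffffffffffffffff
vd[4] tail/ones -> 0xffffffffffffffff
vd[5] tail/ones -> 0xffffffffffffffff
vd[6] tail/ones -> 0xffffffffffffffff
vd[7] tail/ones -> 0xffffffffffffffff

vd = [9, 158, 18446744073709551615, 18446744073709551615, 18446744073709551615, 18446744073709551615, 18446744073709551615, 18446744073709551615]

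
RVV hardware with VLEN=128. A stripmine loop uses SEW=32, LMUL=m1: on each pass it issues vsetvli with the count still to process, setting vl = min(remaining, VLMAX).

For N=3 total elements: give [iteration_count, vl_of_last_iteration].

lanes per group: 128·1/32 = 4
3 elements at 4/iter → 1 passes, remainder 3 on the last

[iterations, last_vl] = [1, 3]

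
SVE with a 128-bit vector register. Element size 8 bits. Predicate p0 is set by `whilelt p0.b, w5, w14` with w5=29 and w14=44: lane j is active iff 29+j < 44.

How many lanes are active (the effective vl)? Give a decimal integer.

128-bit reg / 8-bit elem → 16 lanes
active while 29+j < 44, i.e. j ∈ [0,15) capped at 16 ⇒ 15

vl = 15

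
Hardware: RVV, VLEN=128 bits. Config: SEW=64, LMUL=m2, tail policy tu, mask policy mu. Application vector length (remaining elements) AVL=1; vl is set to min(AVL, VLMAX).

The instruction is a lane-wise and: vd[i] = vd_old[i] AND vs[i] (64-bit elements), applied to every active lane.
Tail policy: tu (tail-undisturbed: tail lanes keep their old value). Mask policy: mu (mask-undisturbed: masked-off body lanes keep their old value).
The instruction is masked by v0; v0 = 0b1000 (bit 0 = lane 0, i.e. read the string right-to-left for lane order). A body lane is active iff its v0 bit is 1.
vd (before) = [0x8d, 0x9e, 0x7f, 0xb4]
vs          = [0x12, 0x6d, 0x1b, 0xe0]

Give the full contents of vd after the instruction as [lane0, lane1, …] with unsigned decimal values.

VLMAX = VLEN×LMUL/SEW = 128×2/64 = 4
vl ← min(1, 4) = 1
vd[0] mask-off/keep -> 0x8d
vd[1] tail/keep -> 0x9e
vd[2] tail/keep -> 0x7f
vd[3] tail/keep -> 0xb4

vd = [141, 158, 127, 180]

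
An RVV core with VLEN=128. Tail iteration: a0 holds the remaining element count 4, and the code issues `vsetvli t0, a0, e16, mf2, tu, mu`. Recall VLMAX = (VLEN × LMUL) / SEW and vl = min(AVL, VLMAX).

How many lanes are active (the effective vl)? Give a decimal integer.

VLMAX = (128 × 1/2) / 16 = 4 lanes
vl = min(AVL, VLMAX) = min(4, 4) = 4

vl = 4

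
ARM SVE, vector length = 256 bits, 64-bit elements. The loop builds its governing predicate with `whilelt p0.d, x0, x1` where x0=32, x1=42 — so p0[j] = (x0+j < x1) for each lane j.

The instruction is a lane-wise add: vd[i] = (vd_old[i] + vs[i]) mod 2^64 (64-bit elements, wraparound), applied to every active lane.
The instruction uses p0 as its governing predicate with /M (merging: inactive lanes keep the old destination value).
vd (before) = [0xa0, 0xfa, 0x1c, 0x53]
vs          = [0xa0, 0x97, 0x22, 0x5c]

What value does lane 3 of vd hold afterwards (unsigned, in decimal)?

vd[3] = 175

lane count: 256 div 64 = 4
whilelt: lane j active iff 32+j < 42 → j < 10 → 4 active
  i=0: add(0xa0,0xa0) → 320
  i=1: add(0xfa,0x97) → 401
  i=2: add(0x1c,0x22) → 62
  i=3: add(0x53,0x5c) → 175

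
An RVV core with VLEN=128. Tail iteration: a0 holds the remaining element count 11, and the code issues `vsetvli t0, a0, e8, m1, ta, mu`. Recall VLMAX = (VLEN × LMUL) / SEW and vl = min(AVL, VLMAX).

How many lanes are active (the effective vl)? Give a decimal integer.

lanes per group: 128·1/8 = 16
AVL=11 ≤ VLMAX=16, so vl = 11

vl = 11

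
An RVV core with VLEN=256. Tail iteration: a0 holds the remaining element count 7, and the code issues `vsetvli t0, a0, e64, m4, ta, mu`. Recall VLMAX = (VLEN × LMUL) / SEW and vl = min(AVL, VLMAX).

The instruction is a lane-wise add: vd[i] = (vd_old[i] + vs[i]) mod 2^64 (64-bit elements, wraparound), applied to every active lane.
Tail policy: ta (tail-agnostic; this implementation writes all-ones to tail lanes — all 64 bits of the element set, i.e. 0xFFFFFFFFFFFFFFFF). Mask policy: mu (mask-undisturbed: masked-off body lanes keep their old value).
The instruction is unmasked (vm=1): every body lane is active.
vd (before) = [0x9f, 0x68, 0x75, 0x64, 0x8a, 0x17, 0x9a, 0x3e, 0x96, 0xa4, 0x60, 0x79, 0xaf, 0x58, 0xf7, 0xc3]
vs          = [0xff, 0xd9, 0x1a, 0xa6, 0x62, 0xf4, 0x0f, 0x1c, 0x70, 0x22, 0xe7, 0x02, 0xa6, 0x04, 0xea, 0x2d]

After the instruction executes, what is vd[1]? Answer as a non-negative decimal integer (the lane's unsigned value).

lanes per group: 256·4/64 = 16
vl = min(AVL, VLMAX) = min(7, 16) = 7
[0] add(0x9f,0xff) = 0x19e
[1] add(0x68,0xd9) = 0x141
[2] add(0x75,0x1a) = 0x8f
[3] add(0x64,0xa6) = 0x10a
[4] add(0x8a,0x62) = 0xec
[5] add(0x17,0xf4) = 0x10b
[6] add(0x9a,0x0f) = 0xa9
[7] tail/ones = 0xffffffffffffffff
[8] tail/ones = 0xffffffffffffffff
[9] tail/ones = 0xffffffffffffffff
[10] tail/ones = 0xffffffffffffffff
[11] tail/ones = 0xffffffffffffffff
[12] tail/ones = 0xffffffffffffffff
[13] tail/ones = 0xffffffffffffffff
[14] tail/ones = 0xffffffffffffffff
[15] tail/ones = 0xffffffffffffffff

vd[1] = 321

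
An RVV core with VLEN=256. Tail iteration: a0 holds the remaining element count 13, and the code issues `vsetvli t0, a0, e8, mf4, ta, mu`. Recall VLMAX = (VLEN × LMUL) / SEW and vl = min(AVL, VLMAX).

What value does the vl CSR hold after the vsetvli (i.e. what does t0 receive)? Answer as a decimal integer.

VLMAX = VLEN×LMUL/SEW = 256×1/4/8 = 8
vl ← min(13, 8) = 8

vl = 8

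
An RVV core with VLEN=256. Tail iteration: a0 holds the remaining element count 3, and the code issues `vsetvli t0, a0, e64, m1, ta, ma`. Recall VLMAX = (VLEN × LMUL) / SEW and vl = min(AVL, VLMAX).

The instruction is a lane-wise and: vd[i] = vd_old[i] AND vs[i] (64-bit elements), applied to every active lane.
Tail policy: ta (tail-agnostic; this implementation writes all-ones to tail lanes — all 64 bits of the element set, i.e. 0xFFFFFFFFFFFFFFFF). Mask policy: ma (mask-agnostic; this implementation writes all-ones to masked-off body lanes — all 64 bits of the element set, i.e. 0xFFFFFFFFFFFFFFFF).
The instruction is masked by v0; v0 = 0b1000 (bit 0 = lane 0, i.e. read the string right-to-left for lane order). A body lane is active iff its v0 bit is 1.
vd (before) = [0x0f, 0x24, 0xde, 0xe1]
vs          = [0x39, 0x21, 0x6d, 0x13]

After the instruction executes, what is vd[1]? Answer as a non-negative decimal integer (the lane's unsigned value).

vd[1] = 18446744073709551615

VLMAX = VLEN×LMUL/SEW = 256×1/64 = 4
vl = min(AVL, VLMAX) = min(3, 4) = 3
vd[0] mask-off/ones -> 0xffffffffffffffff
vd[1] mask-off/ones -> 0xffffffffffffffff
vd[2] mask-off/ones -> 0xffffffffffffffff
vd[3] tail/ones -> 0xffffffffffffffff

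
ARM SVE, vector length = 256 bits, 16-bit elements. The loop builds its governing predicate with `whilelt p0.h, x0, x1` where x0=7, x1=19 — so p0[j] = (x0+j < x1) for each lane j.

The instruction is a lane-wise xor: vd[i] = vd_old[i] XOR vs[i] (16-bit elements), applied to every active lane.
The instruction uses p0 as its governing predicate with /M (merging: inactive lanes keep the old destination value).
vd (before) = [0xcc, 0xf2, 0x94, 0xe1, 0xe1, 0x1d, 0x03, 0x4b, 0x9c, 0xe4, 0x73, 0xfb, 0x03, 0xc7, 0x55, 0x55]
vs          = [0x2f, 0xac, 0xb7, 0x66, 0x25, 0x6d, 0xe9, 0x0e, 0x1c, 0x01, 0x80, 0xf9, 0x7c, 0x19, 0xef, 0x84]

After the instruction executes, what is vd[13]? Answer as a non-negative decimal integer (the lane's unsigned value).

lane count: 256 div 16 = 16
active while 7+j < 19, i.e. j ∈ [0,12) capped at 16 ⇒ 12
[0] xor(0xcc,0x2f) = 0xe3
[1] xor(0xf2,0xac) = 0x5e
[2] xor(0x94,0xb7) = 0x23
[3] xor(0xe1,0x66) = 0x87
[4] xor(0xe1,0x25) = 0xc4
[5] xor(0x1d,0x6d) = 0x70
[6] xor(0x03,0xe9) = 0xea
[7] xor(0x4b,0x0e) = 0x45
[8] xor(0x9c,0x1c) = 0x80
[9] xor(0xe4,0x01) = 0xe5
[10] xor(0x73,0x80) = 0xf3
[11] xor(0xfb,0xf9) = 0x02
[12] tail/keep = 0x03
[13] tail/keep = 0xc7
[14] tail/keep = 0x55
[15] tail/keep = 0x55

vd[13] = 199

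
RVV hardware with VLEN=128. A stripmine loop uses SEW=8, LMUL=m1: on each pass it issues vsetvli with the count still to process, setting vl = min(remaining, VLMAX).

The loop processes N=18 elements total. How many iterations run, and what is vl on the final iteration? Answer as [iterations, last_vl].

lanes per group: 128·1/8 = 16
iterations = ceil(18/16) = 2; final-pass vl = 2

[iterations, last_vl] = [2, 2]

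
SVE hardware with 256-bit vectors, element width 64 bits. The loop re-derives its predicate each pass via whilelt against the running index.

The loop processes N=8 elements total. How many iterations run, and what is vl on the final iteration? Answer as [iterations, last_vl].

register lanes = 256/64 = 4
iterations = ceil(8/4) = 2; final-pass vl = 4

[iterations, last_vl] = [2, 4]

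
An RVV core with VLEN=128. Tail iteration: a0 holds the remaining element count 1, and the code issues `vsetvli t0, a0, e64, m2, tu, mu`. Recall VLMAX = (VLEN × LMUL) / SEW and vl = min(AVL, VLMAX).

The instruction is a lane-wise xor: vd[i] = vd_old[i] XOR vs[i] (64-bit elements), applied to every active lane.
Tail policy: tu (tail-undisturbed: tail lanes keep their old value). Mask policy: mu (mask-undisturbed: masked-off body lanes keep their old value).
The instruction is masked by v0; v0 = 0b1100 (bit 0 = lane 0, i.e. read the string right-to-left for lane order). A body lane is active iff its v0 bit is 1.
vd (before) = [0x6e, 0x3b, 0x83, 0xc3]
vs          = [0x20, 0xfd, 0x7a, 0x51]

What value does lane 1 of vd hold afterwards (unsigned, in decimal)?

vd[1] = 59

VLMAX = (128 × 2) / 64 = 4 lanes
AVL=1 ≤ VLMAX=4, so vl = 1
  i=0: mask-off/keep → 110
  i=1: tail/keep → 59
  i=2: tail/keep → 131
  i=3: tail/keep → 195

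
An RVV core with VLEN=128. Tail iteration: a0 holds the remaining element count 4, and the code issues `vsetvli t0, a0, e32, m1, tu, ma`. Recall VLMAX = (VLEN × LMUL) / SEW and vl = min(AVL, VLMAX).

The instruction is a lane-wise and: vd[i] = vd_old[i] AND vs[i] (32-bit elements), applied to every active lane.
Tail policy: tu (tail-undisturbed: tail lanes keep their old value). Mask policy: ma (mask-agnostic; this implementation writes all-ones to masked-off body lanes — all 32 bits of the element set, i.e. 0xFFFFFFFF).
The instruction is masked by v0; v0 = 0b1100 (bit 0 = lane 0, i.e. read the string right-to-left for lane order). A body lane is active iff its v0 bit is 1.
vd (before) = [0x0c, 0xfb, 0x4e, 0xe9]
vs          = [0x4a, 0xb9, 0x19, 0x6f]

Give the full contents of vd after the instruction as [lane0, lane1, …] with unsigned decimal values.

VLMAX = VLEN×LMUL/SEW = 128×1/32 = 4
vl = min(AVL, VLMAX) = min(4, 4) = 4
[0] mask-off/ones = 0xffffffff
[1] mask-off/ones = 0xffffffff
[2] and(0x4e,0x19) = 0x08
[3] and(0xe9,0x6f) = 0x69

vd = [4294967295, 4294967295, 8, 105]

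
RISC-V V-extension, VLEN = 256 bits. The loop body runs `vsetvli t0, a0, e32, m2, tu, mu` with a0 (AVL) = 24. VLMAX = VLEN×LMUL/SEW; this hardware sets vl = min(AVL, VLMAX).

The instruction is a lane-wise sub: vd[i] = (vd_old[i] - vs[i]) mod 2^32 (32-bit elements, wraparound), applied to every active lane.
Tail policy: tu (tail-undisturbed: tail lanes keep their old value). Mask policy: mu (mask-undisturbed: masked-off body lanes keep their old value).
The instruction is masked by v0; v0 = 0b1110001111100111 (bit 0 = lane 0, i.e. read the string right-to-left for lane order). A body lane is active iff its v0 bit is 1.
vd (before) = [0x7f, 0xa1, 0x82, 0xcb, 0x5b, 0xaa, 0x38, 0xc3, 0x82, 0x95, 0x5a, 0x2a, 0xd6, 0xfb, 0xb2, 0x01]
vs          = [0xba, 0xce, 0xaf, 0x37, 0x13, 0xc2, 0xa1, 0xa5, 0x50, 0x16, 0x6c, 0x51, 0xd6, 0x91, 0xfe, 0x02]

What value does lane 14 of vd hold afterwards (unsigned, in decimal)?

VLMAX = (256 × 2) / 32 = 16 lanes
AVL=24 > VLMAX=16, so vl = 16
  i=0: sub(0x7f,0xba) → 4294967237
  i=1: sub(0xa1,0xce) → 4294967251
  i=2: sub(0x82,0xaf) → 4294967251
  i=3: mask-off/keep → 203
  i=4: mask-off/keep → 91
  i=5: sub(0xaa,0xc2) → 4294967272
  i=6: sub(0x38,0xa1) → 4294967191
  i=7: sub(0xc3,0xa5) → 30
  i=8: sub(0x82,0x50) → 50
  i=9: sub(0x95,0x16) → 127
  i=10: mask-off/keep → 90
  i=11: mask-off/keep → 42
  i=12: mask-off/keep → 214
  i=13: sub(0xfb,0x91) → 106
  i=14: sub(0xb2,0xfe) → 4294967220
  i=15: sub(0x01,0x02) → 4294967295

vd[14] = 4294967220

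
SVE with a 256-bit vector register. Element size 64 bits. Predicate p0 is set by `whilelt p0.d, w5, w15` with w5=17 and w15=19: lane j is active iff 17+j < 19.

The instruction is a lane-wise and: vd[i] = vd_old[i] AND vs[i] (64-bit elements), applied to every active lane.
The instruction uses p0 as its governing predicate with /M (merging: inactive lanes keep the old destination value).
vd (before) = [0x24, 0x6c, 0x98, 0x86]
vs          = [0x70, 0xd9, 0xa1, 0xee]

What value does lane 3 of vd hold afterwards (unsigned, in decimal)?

vd[3] = 134

lane count: 256 div 64 = 4
whilelt: lane j active iff 17+j < 19 → j < 2 → 2 active
lane  0: and(0x24,0x70) ⇒ 0x20
lane  1: and(0x6c,0xd9) ⇒ 0x48
lane  2: tail/keep ⇒ 0x98
lane  3: tail/keep ⇒ 0x86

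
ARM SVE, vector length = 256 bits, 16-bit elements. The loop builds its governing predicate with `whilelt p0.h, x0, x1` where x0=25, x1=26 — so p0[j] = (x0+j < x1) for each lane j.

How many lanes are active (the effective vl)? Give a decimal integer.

register lanes = 256/16 = 16
whilelt: lane j active iff 25+j < 26 → j < 1 → 1 active

vl = 1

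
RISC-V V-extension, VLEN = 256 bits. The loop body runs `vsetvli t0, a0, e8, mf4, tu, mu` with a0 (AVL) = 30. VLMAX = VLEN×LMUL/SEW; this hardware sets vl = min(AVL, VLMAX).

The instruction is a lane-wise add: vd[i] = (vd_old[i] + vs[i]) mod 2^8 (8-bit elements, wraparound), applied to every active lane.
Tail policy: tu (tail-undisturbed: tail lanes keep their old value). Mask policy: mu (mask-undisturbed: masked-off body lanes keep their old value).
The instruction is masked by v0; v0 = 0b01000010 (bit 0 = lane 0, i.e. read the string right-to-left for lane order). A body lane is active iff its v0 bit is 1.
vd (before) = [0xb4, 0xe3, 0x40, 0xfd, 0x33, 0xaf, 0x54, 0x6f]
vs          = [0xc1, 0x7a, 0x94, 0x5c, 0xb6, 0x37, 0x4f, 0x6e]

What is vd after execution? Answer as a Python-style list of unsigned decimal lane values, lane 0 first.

vd = [180, 93, 64, 253, 51, 175, 163, 111]

VLMAX = (256 × 1/4) / 8 = 8 lanes
AVL=30 > VLMAX=8, so vl = 8
lane  0: mask-off/keep ⇒ 0xb4
lane  1: add(0xe3,0x7a) ⇒ 0x5d
lane  2: mask-off/keep ⇒ 0x40
lane  3: mask-off/keep ⇒ 0xfd
lane  4: mask-off/keep ⇒ 0x33
lane  5: mask-off/keep ⇒ 0xaf
lane  6: add(0x54,0x4f) ⇒ 0xa3
lane  7: mask-off/keep ⇒ 0x6f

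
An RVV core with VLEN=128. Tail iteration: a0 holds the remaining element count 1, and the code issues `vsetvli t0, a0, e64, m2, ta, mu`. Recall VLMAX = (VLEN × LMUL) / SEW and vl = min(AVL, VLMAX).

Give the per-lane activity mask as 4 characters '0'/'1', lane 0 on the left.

lanes per group: 128·2/64 = 4
AVL=1 ≤ VLMAX=4, so vl = 1
bits (lane 0 leftmost): 1000

predicate = 1000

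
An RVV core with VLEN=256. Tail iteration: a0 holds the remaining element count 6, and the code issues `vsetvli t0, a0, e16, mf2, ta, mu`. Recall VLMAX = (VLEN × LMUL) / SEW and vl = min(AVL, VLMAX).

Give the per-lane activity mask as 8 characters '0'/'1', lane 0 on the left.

lanes per group: 256·1/2/16 = 8
vl ← min(6, 8) = 6
bits (lane 0 leftmost): 11111100

predicate = 11111100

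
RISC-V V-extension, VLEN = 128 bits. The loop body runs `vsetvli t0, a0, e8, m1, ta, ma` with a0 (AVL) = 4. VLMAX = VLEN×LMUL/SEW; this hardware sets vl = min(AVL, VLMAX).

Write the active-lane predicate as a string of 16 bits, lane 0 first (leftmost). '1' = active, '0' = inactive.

VLMAX = (128 × 1) / 8 = 16 lanes
vl ← min(4, 16) = 4
bits (lane 0 leftmost): 1111000000000000

predicate = 1111000000000000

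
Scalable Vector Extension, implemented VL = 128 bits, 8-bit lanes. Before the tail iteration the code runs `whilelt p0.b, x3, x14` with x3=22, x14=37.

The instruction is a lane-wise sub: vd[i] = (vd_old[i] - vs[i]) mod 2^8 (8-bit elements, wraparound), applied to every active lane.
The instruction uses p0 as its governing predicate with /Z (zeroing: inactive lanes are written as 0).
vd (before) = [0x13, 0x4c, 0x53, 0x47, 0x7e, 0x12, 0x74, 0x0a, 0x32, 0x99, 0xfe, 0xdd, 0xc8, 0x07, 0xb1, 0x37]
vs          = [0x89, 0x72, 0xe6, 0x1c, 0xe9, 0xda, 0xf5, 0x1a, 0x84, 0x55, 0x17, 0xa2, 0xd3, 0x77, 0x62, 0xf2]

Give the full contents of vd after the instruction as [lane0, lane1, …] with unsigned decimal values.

lane count: 128 div 8 = 16
p0[j] = (22+j < 37); true for j=0..14 → 15 lanes set
  i=0: sub(0x13,0x89) → 138
  i=1: sub(0x4c,0x72) → 218
  i=2: sub(0x53,0xe6) → 109
  i=3: sub(0x47,0x1c) → 43
  i=4: sub(0x7e,0xe9) → 149
  i=5: sub(0x12,0xda) → 56
  i=6: sub(0x74,0xf5) → 127
  i=7: sub(0x0a,0x1a) → 240
  i=8: sub(0x32,0x84) → 174
  i=9: sub(0x99,0x55) → 68
  i=10: sub(0xfe,0x17) → 231
  i=11: sub(0xdd,0xa2) → 59
  i=12: sub(0xc8,0xd3) → 245
  i=13: sub(0x07,0x77) → 144
  i=14: sub(0xb1,0x62) → 79
  i=15: tail/zero → 0

vd = [138, 218, 109, 43, 149, 56, 127, 240, 174, 68, 231, 59, 245, 144, 79, 0]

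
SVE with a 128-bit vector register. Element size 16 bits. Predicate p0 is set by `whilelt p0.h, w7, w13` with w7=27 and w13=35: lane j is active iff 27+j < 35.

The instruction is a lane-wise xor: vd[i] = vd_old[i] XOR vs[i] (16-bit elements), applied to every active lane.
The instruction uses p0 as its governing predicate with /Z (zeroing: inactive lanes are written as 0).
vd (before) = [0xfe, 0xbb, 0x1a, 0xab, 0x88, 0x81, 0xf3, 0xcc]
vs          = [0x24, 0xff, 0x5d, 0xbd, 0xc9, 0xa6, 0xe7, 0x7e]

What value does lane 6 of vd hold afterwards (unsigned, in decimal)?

vd[6] = 20

register lanes = 128/16 = 8
p0[j] = (27+j < 35); true for j=0..7 → 8 lanes set
vd[0] xor(0xfe,0x24) -> 0xda
vd[1] xor(0xbb,0xff) -> 0x44
vd[2] xor(0x1a,0x5d) -> 0x47
vd[3] xor(0xab,0xbd) -> 0x16
vd[4] xor(0x88,0xc9) -> 0x41
vd[5] xor(0x81,0xa6) -> 0x27
vd[6] xor(0xf3,0xe7) -> 0x14
vd[7] xor(0xcc,0x7e) -> 0xb2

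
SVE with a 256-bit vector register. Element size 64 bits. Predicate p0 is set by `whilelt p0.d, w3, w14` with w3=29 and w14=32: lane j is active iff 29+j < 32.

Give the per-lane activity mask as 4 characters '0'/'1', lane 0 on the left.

predicate = 1110

lane count: 256 div 64 = 4
whilelt: lane j active iff 29+j < 32 → j < 3 → 3 active
bits (lane 0 leftmost): 1110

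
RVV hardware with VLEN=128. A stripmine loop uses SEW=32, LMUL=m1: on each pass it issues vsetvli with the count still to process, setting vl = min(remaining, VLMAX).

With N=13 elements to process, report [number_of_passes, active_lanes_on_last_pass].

VLMAX = VLEN×LMUL/SEW = 128×1/32 = 4
N=13: ⌈13/4⌉ = 4 iters; last vl = 13 − 3×4 = 1

[iterations, last_vl] = [4, 1]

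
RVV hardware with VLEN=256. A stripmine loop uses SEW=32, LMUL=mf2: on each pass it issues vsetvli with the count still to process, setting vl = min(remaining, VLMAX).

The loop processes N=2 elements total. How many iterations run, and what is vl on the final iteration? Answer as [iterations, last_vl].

lanes per group: 256·1/2/32 = 4
2 elements at 4/iter → 1 passes, remainder 2 on the last

[iterations, last_vl] = [1, 2]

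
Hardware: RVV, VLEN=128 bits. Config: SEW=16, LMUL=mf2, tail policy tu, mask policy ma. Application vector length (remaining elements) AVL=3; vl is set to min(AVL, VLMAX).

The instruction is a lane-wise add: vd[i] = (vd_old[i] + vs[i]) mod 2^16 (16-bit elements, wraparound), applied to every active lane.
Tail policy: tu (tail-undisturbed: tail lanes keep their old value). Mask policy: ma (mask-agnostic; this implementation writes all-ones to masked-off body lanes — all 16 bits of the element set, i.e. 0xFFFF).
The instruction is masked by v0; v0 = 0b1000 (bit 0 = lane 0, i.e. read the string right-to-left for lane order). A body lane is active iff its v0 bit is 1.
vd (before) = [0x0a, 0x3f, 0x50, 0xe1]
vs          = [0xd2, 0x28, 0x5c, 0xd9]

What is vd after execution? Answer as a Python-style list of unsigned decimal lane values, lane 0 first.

vd = [65535, 65535, 65535, 225]

VLMAX = (128 × 1/2) / 16 = 4 lanes
vl = min(AVL, VLMAX) = min(3, 4) = 3
  i=0: mask-off/ones → 65535
  i=1: mask-off/ones → 65535
  i=2: mask-off/ones → 65535
  i=3: tail/keep → 225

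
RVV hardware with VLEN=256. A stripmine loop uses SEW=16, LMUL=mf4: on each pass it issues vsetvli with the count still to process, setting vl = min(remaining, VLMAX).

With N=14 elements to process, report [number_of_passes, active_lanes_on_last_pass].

[iterations, last_vl] = [4, 2]

VLMAX = (256 × 1/4) / 16 = 4 lanes
N=14: ⌈14/4⌉ = 4 iters; last vl = 14 − 3×4 = 2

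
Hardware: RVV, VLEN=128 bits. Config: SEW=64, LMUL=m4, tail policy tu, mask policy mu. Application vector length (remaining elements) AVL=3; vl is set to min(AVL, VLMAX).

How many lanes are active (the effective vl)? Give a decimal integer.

vl = 3

VLMAX = VLEN×LMUL/SEW = 128×4/64 = 8
vl = min(AVL, VLMAX) = min(3, 8) = 3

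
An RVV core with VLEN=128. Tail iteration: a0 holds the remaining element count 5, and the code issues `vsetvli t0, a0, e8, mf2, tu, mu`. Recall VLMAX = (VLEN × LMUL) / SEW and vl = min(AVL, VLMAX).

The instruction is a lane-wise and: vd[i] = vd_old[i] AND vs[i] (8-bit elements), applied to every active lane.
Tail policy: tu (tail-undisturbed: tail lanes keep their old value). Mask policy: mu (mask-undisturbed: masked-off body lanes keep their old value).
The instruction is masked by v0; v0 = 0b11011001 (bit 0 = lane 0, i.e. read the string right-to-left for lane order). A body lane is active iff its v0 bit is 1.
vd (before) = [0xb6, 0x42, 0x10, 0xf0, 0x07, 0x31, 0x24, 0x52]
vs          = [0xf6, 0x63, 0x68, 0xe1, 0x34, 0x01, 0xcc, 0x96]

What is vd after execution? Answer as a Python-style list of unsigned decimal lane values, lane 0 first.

vd = [182, 66, 16, 224, 4, 49, 36, 82]

lanes per group: 128·1/2/8 = 8
AVL=5 ≤ VLMAX=8, so vl = 5
  i=0: and(0xb6,0xf6) → 182
  i=1: mask-off/keep → 66
  i=2: mask-off/keep → 16
  i=3: and(0xf0,0xe1) → 224
  i=4: and(0x07,0x34) → 4
  i=5: tail/keep → 49
  i=6: tail/keep → 36
  i=7: tail/keep → 82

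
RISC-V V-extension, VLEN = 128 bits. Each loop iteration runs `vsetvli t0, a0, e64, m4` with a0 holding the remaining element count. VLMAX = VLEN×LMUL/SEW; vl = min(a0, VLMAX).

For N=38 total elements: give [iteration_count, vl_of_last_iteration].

[iterations, last_vl] = [5, 6]

VLMAX = VLEN×LMUL/SEW = 128×4/64 = 8
iterations = ceil(38/8) = 5; final-pass vl = 6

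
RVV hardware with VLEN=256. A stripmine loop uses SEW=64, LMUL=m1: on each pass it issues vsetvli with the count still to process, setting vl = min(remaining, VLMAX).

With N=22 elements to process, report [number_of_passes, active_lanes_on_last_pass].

VLMAX = VLEN×LMUL/SEW = 256×1/64 = 4
22 elements at 4/iter → 6 passes, remainder 2 on the last

[iterations, last_vl] = [6, 2]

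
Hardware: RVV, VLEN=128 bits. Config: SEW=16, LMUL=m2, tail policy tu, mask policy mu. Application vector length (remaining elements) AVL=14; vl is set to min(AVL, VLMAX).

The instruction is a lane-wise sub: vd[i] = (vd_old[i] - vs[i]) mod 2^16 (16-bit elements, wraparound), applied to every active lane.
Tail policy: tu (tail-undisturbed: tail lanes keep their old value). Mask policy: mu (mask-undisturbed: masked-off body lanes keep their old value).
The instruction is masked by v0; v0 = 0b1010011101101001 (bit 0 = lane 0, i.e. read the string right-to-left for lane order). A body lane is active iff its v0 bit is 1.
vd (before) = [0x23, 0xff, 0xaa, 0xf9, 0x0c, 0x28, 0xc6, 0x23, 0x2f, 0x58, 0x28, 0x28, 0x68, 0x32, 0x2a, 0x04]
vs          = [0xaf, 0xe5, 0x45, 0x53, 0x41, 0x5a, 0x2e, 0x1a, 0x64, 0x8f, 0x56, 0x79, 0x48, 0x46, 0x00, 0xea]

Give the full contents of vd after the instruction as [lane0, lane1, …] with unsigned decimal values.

vd = [65396, 255, 170, 166, 12, 65486, 152, 35, 65483, 65481, 65490, 40, 104, 65516, 42, 4]

lanes per group: 128·2/16 = 16
AVL=14 ≤ VLMAX=16, so vl = 14
[0] sub(0x23,0xaf) = 0xff74
[1] mask-off/keep = 0xff
[2] mask-off/keep = 0xaa
[3] sub(0xf9,0x53) = 0xa6
[4] mask-off/keep = 0x0c
[5] sub(0x28,0x5a) = 0xffce
[6] sub(0xc6,0x2e) = 0x98
[7] mask-off/keep = 0x23
[8] sub(0x2f,0x64) = 0xffcb
[9] sub(0x58,0x8f) = 0xffc9
[10] sub(0x28,0x56) = 0xffd2
[11] mask-off/keep = 0x28
[12] mask-off/keep = 0x68
[13] sub(0x32,0x46) = 0xffec
[14] tail/keep = 0x2a
[15] tail/keep = 0x04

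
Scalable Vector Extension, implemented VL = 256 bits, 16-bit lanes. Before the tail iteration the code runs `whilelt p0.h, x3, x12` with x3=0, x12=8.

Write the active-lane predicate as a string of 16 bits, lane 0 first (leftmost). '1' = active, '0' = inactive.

register lanes = 256/16 = 16
active while 0+j < 8, i.e. j ∈ [0,8) capped at 16 ⇒ 8
bits (lane 0 leftmost): 1111111100000000

predicate = 1111111100000000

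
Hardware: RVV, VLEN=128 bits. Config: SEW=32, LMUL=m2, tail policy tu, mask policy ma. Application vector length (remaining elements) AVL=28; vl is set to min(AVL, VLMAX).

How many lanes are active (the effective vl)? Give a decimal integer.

vl = 8

VLMAX = VLEN×LMUL/SEW = 128×2/32 = 8
vl = min(AVL, VLMAX) = min(28, 8) = 8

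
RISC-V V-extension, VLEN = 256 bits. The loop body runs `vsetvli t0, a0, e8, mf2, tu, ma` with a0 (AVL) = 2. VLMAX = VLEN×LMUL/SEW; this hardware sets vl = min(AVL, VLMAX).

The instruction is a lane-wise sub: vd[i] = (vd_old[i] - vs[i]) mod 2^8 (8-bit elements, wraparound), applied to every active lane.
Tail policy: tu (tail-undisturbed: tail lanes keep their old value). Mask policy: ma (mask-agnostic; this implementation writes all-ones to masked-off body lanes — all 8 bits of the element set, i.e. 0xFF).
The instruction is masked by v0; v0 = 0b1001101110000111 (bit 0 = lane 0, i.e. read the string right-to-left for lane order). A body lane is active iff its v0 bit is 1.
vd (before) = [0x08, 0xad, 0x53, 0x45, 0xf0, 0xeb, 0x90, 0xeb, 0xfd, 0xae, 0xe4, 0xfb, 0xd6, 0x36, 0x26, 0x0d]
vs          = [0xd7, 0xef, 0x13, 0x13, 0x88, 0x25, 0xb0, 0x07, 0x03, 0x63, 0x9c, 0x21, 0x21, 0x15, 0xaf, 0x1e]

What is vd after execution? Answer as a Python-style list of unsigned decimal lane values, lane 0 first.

lanes per group: 256·1/2/8 = 16
AVL=2 ≤ VLMAX=16, so vl = 2
lane  0: sub(0x08,0xd7) ⇒ 0x31
lane  1: sub(0xad,0xef) ⇒ 0xbe
lane  2: tail/keep ⇒ 0x53
lane  3: tail/keep ⇒ 0x45
lane  4: tail/keep ⇒ 0xf0
lane  5: tail/keep ⇒ 0xeb
lane  6: tail/keep ⇒ 0x90
lane  7: tail/keep ⇒ 0xeb
lane  8: tail/keep ⇒ 0xfd
lane  9: tail/keep ⇒ 0xae
lane 10: tail/keep ⇒ 0xe4
lane 11: tail/keep ⇒ 0xfb
lane 12: tail/keep ⇒ 0xd6
lane 13: tail/keep ⇒ 0x36
lane 14: tail/keep ⇒ 0x26
lane 15: tail/keep ⇒ 0x0d

vd = [49, 190, 83, 69, 240, 235, 144, 235, 253, 174, 228, 251, 214, 54, 38, 13]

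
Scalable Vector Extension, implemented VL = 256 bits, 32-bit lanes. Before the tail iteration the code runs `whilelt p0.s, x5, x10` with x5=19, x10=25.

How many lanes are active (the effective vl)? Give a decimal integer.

vl = 6

register lanes = 256/32 = 8
whilelt: lane j active iff 19+j < 25 → j < 6 → 6 active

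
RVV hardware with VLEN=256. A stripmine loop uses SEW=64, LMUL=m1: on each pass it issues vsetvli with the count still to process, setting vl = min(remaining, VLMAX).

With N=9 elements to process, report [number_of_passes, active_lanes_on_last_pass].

[iterations, last_vl] = [3, 1]

VLMAX = VLEN×LMUL/SEW = 256×1/64 = 4
N=9: ⌈9/4⌉ = 3 iters; last vl = 9 − 2×4 = 1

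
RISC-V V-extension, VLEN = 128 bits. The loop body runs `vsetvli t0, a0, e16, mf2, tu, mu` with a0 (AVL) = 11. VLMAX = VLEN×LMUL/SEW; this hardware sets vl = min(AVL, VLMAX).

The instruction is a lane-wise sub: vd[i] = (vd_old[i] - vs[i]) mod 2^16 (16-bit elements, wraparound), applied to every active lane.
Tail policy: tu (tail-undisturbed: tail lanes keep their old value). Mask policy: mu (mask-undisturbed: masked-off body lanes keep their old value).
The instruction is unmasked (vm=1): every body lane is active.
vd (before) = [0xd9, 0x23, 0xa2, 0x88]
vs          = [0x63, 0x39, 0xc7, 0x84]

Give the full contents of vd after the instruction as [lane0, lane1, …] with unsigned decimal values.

VLMAX = VLEN×LMUL/SEW = 128×1/2/16 = 4
AVL=11 > VLMAX=4, so vl = 4
[0] sub(0xd9,0x63) = 0x76
[1] sub(0x23,0x39) = 0xffea
[2] sub(0xa2,0xc7) = 0xffdb
[3] sub(0x88,0x84) = 0x04

vd = [118, 65514, 65499, 4]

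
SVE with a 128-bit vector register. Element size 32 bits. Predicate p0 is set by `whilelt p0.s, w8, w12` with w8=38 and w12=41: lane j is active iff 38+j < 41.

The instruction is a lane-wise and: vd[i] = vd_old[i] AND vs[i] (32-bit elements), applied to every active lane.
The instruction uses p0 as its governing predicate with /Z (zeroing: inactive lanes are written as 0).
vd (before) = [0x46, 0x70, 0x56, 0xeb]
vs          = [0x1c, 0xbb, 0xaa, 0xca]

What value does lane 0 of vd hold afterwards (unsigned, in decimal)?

vd[0] = 4

register lanes = 128/32 = 4
active while 38+j < 41, i.e. j ∈ [0,3) capped at 4 ⇒ 3
vd[0] and(0x46,0x1c) -> 0x04
vd[1] and(0x70,0xbb) -> 0x30
vd[2] and(0x56,0xaa) -> 0x02
vd[3] tail/zero -> 0x00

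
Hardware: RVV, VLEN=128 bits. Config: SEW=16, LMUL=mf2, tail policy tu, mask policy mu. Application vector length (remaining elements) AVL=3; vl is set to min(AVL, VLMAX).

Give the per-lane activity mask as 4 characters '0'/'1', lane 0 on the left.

predicate = 1110

VLMAX = (128 × 1/2) / 16 = 4 lanes
vl = min(AVL, VLMAX) = min(3, 4) = 3
bits (lane 0 leftmost): 1110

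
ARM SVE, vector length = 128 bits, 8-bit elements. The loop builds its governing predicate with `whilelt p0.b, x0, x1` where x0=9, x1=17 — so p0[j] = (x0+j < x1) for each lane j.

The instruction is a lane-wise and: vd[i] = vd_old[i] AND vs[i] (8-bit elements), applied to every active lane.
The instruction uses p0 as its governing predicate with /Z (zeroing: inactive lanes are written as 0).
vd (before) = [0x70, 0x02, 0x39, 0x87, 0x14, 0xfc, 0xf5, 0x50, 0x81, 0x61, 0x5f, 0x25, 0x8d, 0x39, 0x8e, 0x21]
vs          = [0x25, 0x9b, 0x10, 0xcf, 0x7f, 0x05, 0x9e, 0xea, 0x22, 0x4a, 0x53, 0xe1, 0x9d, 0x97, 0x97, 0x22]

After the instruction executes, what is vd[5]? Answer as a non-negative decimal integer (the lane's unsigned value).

vd[5] = 4

lane count: 128 div 8 = 16
p0[j] = (9+j < 17); true for j=0..7 → 8 lanes set
vd[0] and(0x70,0x25) -> 0x20
vd[1] and(0x02,0x9b) -> 0x02
vd[2] and(0x39,0x10) -> 0x10
vd[3] and(0x87,0xcf) -> 0x87
vd[4] and(0x14,0x7f) -> 0x14
vd[5] and(0xfc,0x05) -> 0x04
vd[6] and(0xf5,0x9e) -> 0x94
vd[7] and(0x50,0xea) -> 0x40
vd[8] tail/zero -> 0x00
vd[9] tail/zero -> 0x00
vd[10] tail/zero -> 0x00
vd[11] tail/zero -> 0x00
vd[12] tail/zero -> 0x00
vd[13] tail/zero -> 0x00
vd[14] tail/zero -> 0x00
vd[15] tail/zero -> 0x00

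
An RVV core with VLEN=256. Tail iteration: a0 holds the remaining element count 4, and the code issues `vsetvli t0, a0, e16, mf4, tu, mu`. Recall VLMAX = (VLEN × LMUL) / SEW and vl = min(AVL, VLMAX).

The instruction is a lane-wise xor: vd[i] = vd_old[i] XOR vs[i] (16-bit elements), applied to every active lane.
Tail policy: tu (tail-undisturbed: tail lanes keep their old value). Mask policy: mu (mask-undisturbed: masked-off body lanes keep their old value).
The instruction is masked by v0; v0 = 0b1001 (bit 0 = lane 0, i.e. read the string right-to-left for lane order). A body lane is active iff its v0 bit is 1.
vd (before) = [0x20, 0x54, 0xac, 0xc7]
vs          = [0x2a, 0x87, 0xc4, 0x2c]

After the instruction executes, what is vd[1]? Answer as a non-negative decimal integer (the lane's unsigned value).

VLMAX = (256 × 1/4) / 16 = 4 lanes
AVL=4 ≤ VLMAX=4, so vl = 4
[0] xor(0x20,0x2a) = 0x0a
[1] mask-off/keep = 0x54
[2] mask-off/keep = 0xac
[3] xor(0xc7,0x2c) = 0xeb

vd[1] = 84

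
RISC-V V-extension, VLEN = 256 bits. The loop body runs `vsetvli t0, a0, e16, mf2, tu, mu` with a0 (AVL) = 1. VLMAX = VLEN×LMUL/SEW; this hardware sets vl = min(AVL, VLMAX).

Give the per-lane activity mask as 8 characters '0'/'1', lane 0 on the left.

predicate = 10000000

VLMAX = VLEN×LMUL/SEW = 256×1/2/16 = 8
vl ← min(1, 8) = 1
bits (lane 0 leftmost): 10000000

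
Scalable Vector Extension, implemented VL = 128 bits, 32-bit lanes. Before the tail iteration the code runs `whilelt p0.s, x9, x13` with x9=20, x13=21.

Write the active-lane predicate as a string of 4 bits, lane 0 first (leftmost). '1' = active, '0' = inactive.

predicate = 1000

128-bit reg / 32-bit elem → 4 lanes
p0[j] = (20+j < 21); true for j=0..0 → 1 lanes set
bits (lane 0 leftmost): 1000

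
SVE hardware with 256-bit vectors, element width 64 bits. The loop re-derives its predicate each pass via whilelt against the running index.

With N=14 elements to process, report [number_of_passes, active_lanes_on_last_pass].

256-bit reg / 64-bit elem → 4 lanes
iterations = ceil(14/4) = 4; final-pass vl = 2

[iterations, last_vl] = [4, 2]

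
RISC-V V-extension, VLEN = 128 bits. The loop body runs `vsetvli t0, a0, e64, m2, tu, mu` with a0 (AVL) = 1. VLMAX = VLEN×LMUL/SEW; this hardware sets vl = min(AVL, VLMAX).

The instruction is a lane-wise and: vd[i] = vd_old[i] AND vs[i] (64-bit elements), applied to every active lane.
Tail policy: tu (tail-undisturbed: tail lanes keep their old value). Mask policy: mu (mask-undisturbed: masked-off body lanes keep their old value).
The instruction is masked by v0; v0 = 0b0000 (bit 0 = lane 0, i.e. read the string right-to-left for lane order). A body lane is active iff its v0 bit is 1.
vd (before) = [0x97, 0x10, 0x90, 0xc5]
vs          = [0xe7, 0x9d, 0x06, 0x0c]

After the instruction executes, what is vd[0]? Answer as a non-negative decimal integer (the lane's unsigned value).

vd[0] = 151

lanes per group: 128·2/64 = 4
vl = min(AVL, VLMAX) = min(1, 4) = 1
  i=0: mask-off/keep → 151
  i=1: tail/keep → 16
  i=2: tail/keep → 144
  i=3: tail/keep → 197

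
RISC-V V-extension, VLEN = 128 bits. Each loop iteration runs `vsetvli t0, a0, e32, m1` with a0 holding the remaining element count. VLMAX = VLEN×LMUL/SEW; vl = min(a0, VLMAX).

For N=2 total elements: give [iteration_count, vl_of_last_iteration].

VLMAX = VLEN×LMUL/SEW = 128×1/32 = 4
iterations = ceil(2/4) = 1; final-pass vl = 2

[iterations, last_vl] = [1, 2]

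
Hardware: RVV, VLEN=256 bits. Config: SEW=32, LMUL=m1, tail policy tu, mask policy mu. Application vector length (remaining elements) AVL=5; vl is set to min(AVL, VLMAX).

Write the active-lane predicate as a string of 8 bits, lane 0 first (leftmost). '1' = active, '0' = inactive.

predicate = 11111000

lanes per group: 256·1/32 = 8
vl ← min(5, 8) = 5
bits (lane 0 leftmost): 11111000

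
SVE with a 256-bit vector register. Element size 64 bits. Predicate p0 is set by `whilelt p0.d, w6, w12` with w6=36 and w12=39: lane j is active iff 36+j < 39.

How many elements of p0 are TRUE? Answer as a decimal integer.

vl = 3

256-bit reg / 64-bit elem → 4 lanes
whilelt: lane j active iff 36+j < 39 → j < 3 → 3 active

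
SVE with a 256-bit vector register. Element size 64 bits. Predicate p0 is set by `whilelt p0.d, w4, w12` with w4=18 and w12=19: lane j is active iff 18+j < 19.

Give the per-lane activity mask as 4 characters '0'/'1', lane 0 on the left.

256-bit reg / 64-bit elem → 4 lanes
active while 18+j < 19, i.e. j ∈ [0,1) capped at 4 ⇒ 1
bits (lane 0 leftmost): 1000

predicate = 1000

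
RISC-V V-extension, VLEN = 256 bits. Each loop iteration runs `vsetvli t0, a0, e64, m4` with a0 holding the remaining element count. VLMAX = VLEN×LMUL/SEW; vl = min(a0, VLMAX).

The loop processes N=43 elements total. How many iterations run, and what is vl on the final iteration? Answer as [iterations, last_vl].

[iterations, last_vl] = [3, 11]

lanes per group: 256·4/64 = 16
43 elements at 16/iter → 3 passes, remainder 11 on the last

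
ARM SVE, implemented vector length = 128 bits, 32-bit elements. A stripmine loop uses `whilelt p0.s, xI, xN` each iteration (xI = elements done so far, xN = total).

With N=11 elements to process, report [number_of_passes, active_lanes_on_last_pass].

lane count: 128 div 32 = 4
11 elements at 4/iter → 3 passes, remainder 3 on the last

[iterations, last_vl] = [3, 3]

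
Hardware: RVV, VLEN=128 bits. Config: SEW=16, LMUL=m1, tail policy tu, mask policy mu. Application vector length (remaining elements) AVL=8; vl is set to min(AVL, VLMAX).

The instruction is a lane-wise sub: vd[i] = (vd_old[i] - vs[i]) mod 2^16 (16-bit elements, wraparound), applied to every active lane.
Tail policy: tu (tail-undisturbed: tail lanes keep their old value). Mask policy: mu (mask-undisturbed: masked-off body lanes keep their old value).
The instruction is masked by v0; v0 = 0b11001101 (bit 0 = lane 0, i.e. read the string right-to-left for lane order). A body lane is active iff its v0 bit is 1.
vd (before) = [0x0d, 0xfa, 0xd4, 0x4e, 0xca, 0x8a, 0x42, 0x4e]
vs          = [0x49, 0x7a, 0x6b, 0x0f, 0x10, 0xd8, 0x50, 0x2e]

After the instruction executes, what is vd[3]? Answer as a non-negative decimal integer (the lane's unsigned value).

vd[3] = 63

lanes per group: 128·1/16 = 8
vl ← min(8, 8) = 8
lane  0: sub(0x0d,0x49) ⇒ 0xffc4
lane  1: mask-off/keep ⇒ 0xfa
lane  2: sub(0xd4,0x6b) ⇒ 0x69
lane  3: sub(0x4e,0x0f) ⇒ 0x3f
lane  4: mask-off/keep ⇒ 0xca
lane  5: mask-off/keep ⇒ 0x8a
lane  6: sub(0x42,0x50) ⇒ 0xfff2
lane  7: sub(0x4e,0x2e) ⇒ 0x20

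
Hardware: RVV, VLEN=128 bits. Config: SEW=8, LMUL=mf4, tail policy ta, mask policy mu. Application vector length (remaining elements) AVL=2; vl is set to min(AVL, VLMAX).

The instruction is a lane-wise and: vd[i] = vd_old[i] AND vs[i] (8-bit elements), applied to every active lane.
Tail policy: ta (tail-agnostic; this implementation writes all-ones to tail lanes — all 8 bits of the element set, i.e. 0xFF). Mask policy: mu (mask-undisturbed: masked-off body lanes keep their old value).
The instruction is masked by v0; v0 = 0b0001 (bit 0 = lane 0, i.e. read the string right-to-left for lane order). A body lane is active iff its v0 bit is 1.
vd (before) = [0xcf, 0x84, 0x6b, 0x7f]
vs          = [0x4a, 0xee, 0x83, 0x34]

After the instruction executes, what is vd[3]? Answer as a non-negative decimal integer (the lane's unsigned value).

vd[3] = 255

VLMAX = VLEN×LMUL/SEW = 128×1/4/8 = 4
vl ← min(2, 4) = 2
lane  0: and(0xcf,0x4a) ⇒ 0x4a
lane  1: mask-off/keep ⇒ 0x84
lane  2: tail/ones ⇒ 0xff
lane  3: tail/ones ⇒ 0xff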